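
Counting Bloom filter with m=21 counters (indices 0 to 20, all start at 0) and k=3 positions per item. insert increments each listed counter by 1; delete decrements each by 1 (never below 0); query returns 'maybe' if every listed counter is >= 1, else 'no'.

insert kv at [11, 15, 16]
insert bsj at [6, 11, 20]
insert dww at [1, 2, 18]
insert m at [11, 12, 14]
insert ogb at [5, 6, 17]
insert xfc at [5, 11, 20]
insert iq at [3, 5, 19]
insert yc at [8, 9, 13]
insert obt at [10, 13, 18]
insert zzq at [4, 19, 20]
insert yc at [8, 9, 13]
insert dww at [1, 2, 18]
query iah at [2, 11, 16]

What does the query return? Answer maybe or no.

Step 1: insert kv at [11, 15, 16] -> counters=[0,0,0,0,0,0,0,0,0,0,0,1,0,0,0,1,1,0,0,0,0]
Step 2: insert bsj at [6, 11, 20] -> counters=[0,0,0,0,0,0,1,0,0,0,0,2,0,0,0,1,1,0,0,0,1]
Step 3: insert dww at [1, 2, 18] -> counters=[0,1,1,0,0,0,1,0,0,0,0,2,0,0,0,1,1,0,1,0,1]
Step 4: insert m at [11, 12, 14] -> counters=[0,1,1,0,0,0,1,0,0,0,0,3,1,0,1,1,1,0,1,0,1]
Step 5: insert ogb at [5, 6, 17] -> counters=[0,1,1,0,0,1,2,0,0,0,0,3,1,0,1,1,1,1,1,0,1]
Step 6: insert xfc at [5, 11, 20] -> counters=[0,1,1,0,0,2,2,0,0,0,0,4,1,0,1,1,1,1,1,0,2]
Step 7: insert iq at [3, 5, 19] -> counters=[0,1,1,1,0,3,2,0,0,0,0,4,1,0,1,1,1,1,1,1,2]
Step 8: insert yc at [8, 9, 13] -> counters=[0,1,1,1,0,3,2,0,1,1,0,4,1,1,1,1,1,1,1,1,2]
Step 9: insert obt at [10, 13, 18] -> counters=[0,1,1,1,0,3,2,0,1,1,1,4,1,2,1,1,1,1,2,1,2]
Step 10: insert zzq at [4, 19, 20] -> counters=[0,1,1,1,1,3,2,0,1,1,1,4,1,2,1,1,1,1,2,2,3]
Step 11: insert yc at [8, 9, 13] -> counters=[0,1,1,1,1,3,2,0,2,2,1,4,1,3,1,1,1,1,2,2,3]
Step 12: insert dww at [1, 2, 18] -> counters=[0,2,2,1,1,3,2,0,2,2,1,4,1,3,1,1,1,1,3,2,3]
Query iah: check counters[2]=2 counters[11]=4 counters[16]=1 -> maybe

Answer: maybe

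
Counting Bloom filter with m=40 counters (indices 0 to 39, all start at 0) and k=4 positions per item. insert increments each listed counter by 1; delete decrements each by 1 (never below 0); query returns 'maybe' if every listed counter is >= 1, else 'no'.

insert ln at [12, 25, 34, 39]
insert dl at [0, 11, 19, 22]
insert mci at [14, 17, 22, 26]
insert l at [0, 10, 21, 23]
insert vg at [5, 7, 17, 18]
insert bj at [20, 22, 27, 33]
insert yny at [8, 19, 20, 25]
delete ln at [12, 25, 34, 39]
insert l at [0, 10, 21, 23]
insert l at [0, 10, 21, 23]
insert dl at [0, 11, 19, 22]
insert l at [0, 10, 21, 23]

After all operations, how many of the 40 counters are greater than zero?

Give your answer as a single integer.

Step 1: insert ln at [12, 25, 34, 39] -> counters=[0,0,0,0,0,0,0,0,0,0,0,0,1,0,0,0,0,0,0,0,0,0,0,0,0,1,0,0,0,0,0,0,0,0,1,0,0,0,0,1]
Step 2: insert dl at [0, 11, 19, 22] -> counters=[1,0,0,0,0,0,0,0,0,0,0,1,1,0,0,0,0,0,0,1,0,0,1,0,0,1,0,0,0,0,0,0,0,0,1,0,0,0,0,1]
Step 3: insert mci at [14, 17, 22, 26] -> counters=[1,0,0,0,0,0,0,0,0,0,0,1,1,0,1,0,0,1,0,1,0,0,2,0,0,1,1,0,0,0,0,0,0,0,1,0,0,0,0,1]
Step 4: insert l at [0, 10, 21, 23] -> counters=[2,0,0,0,0,0,0,0,0,0,1,1,1,0,1,0,0,1,0,1,0,1,2,1,0,1,1,0,0,0,0,0,0,0,1,0,0,0,0,1]
Step 5: insert vg at [5, 7, 17, 18] -> counters=[2,0,0,0,0,1,0,1,0,0,1,1,1,0,1,0,0,2,1,1,0,1,2,1,0,1,1,0,0,0,0,0,0,0,1,0,0,0,0,1]
Step 6: insert bj at [20, 22, 27, 33] -> counters=[2,0,0,0,0,1,0,1,0,0,1,1,1,0,1,0,0,2,1,1,1,1,3,1,0,1,1,1,0,0,0,0,0,1,1,0,0,0,0,1]
Step 7: insert yny at [8, 19, 20, 25] -> counters=[2,0,0,0,0,1,0,1,1,0,1,1,1,0,1,0,0,2,1,2,2,1,3,1,0,2,1,1,0,0,0,0,0,1,1,0,0,0,0,1]
Step 8: delete ln at [12, 25, 34, 39] -> counters=[2,0,0,0,0,1,0,1,1,0,1,1,0,0,1,0,0,2,1,2,2,1,3,1,0,1,1,1,0,0,0,0,0,1,0,0,0,0,0,0]
Step 9: insert l at [0, 10, 21, 23] -> counters=[3,0,0,0,0,1,0,1,1,0,2,1,0,0,1,0,0,2,1,2,2,2,3,2,0,1,1,1,0,0,0,0,0,1,0,0,0,0,0,0]
Step 10: insert l at [0, 10, 21, 23] -> counters=[4,0,0,0,0,1,0,1,1,0,3,1,0,0,1,0,0,2,1,2,2,3,3,3,0,1,1,1,0,0,0,0,0,1,0,0,0,0,0,0]
Step 11: insert dl at [0, 11, 19, 22] -> counters=[5,0,0,0,0,1,0,1,1,0,3,2,0,0,1,0,0,2,1,3,2,3,4,3,0,1,1,1,0,0,0,0,0,1,0,0,0,0,0,0]
Step 12: insert l at [0, 10, 21, 23] -> counters=[6,0,0,0,0,1,0,1,1,0,4,2,0,0,1,0,0,2,1,3,2,4,4,4,0,1,1,1,0,0,0,0,0,1,0,0,0,0,0,0]
Final counters=[6,0,0,0,0,1,0,1,1,0,4,2,0,0,1,0,0,2,1,3,2,4,4,4,0,1,1,1,0,0,0,0,0,1,0,0,0,0,0,0] -> 18 nonzero

Answer: 18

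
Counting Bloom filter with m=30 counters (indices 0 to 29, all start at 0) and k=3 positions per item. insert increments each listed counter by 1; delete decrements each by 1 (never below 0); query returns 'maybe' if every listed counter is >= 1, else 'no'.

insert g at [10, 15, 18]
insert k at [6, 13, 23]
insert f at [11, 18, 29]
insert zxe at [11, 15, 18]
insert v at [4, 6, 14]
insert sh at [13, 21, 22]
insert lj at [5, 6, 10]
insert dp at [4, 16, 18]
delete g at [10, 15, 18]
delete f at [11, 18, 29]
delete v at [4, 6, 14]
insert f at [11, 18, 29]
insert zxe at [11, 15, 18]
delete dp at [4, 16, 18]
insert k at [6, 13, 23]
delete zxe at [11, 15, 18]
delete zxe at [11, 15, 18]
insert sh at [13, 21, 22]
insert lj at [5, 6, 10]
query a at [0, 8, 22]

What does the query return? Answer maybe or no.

Answer: no

Derivation:
Step 1: insert g at [10, 15, 18] -> counters=[0,0,0,0,0,0,0,0,0,0,1,0,0,0,0,1,0,0,1,0,0,0,0,0,0,0,0,0,0,0]
Step 2: insert k at [6, 13, 23] -> counters=[0,0,0,0,0,0,1,0,0,0,1,0,0,1,0,1,0,0,1,0,0,0,0,1,0,0,0,0,0,0]
Step 3: insert f at [11, 18, 29] -> counters=[0,0,0,0,0,0,1,0,0,0,1,1,0,1,0,1,0,0,2,0,0,0,0,1,0,0,0,0,0,1]
Step 4: insert zxe at [11, 15, 18] -> counters=[0,0,0,0,0,0,1,0,0,0,1,2,0,1,0,2,0,0,3,0,0,0,0,1,0,0,0,0,0,1]
Step 5: insert v at [4, 6, 14] -> counters=[0,0,0,0,1,0,2,0,0,0,1,2,0,1,1,2,0,0,3,0,0,0,0,1,0,0,0,0,0,1]
Step 6: insert sh at [13, 21, 22] -> counters=[0,0,0,0,1,0,2,0,0,0,1,2,0,2,1,2,0,0,3,0,0,1,1,1,0,0,0,0,0,1]
Step 7: insert lj at [5, 6, 10] -> counters=[0,0,0,0,1,1,3,0,0,0,2,2,0,2,1,2,0,0,3,0,0,1,1,1,0,0,0,0,0,1]
Step 8: insert dp at [4, 16, 18] -> counters=[0,0,0,0,2,1,3,0,0,0,2,2,0,2,1,2,1,0,4,0,0,1,1,1,0,0,0,0,0,1]
Step 9: delete g at [10, 15, 18] -> counters=[0,0,0,0,2,1,3,0,0,0,1,2,0,2,1,1,1,0,3,0,0,1,1,1,0,0,0,0,0,1]
Step 10: delete f at [11, 18, 29] -> counters=[0,0,0,0,2,1,3,0,0,0,1,1,0,2,1,1,1,0,2,0,0,1,1,1,0,0,0,0,0,0]
Step 11: delete v at [4, 6, 14] -> counters=[0,0,0,0,1,1,2,0,0,0,1,1,0,2,0,1,1,0,2,0,0,1,1,1,0,0,0,0,0,0]
Step 12: insert f at [11, 18, 29] -> counters=[0,0,0,0,1,1,2,0,0,0,1,2,0,2,0,1,1,0,3,0,0,1,1,1,0,0,0,0,0,1]
Step 13: insert zxe at [11, 15, 18] -> counters=[0,0,0,0,1,1,2,0,0,0,1,3,0,2,0,2,1,0,4,0,0,1,1,1,0,0,0,0,0,1]
Step 14: delete dp at [4, 16, 18] -> counters=[0,0,0,0,0,1,2,0,0,0,1,3,0,2,0,2,0,0,3,0,0,1,1,1,0,0,0,0,0,1]
Step 15: insert k at [6, 13, 23] -> counters=[0,0,0,0,0,1,3,0,0,0,1,3,0,3,0,2,0,0,3,0,0,1,1,2,0,0,0,0,0,1]
Step 16: delete zxe at [11, 15, 18] -> counters=[0,0,0,0,0,1,3,0,0,0,1,2,0,3,0,1,0,0,2,0,0,1,1,2,0,0,0,0,0,1]
Step 17: delete zxe at [11, 15, 18] -> counters=[0,0,0,0,0,1,3,0,0,0,1,1,0,3,0,0,0,0,1,0,0,1,1,2,0,0,0,0,0,1]
Step 18: insert sh at [13, 21, 22] -> counters=[0,0,0,0,0,1,3,0,0,0,1,1,0,4,0,0,0,0,1,0,0,2,2,2,0,0,0,0,0,1]
Step 19: insert lj at [5, 6, 10] -> counters=[0,0,0,0,0,2,4,0,0,0,2,1,0,4,0,0,0,0,1,0,0,2,2,2,0,0,0,0,0,1]
Query a: check counters[0]=0 counters[8]=0 counters[22]=2 -> no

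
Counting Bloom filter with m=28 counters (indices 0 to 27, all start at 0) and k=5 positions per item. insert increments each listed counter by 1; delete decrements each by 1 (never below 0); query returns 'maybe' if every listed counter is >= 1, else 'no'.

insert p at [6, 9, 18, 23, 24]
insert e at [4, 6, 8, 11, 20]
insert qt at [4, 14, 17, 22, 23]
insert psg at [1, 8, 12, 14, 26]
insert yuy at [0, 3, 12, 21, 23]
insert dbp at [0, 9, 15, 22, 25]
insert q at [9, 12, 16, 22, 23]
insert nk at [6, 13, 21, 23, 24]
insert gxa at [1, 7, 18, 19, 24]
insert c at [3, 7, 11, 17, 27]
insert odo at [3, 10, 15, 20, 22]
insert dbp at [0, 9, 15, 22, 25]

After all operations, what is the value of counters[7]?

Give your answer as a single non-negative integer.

Answer: 2

Derivation:
Step 1: insert p at [6, 9, 18, 23, 24] -> counters=[0,0,0,0,0,0,1,0,0,1,0,0,0,0,0,0,0,0,1,0,0,0,0,1,1,0,0,0]
Step 2: insert e at [4, 6, 8, 11, 20] -> counters=[0,0,0,0,1,0,2,0,1,1,0,1,0,0,0,0,0,0,1,0,1,0,0,1,1,0,0,0]
Step 3: insert qt at [4, 14, 17, 22, 23] -> counters=[0,0,0,0,2,0,2,0,1,1,0,1,0,0,1,0,0,1,1,0,1,0,1,2,1,0,0,0]
Step 4: insert psg at [1, 8, 12, 14, 26] -> counters=[0,1,0,0,2,0,2,0,2,1,0,1,1,0,2,0,0,1,1,0,1,0,1,2,1,0,1,0]
Step 5: insert yuy at [0, 3, 12, 21, 23] -> counters=[1,1,0,1,2,0,2,0,2,1,0,1,2,0,2,0,0,1,1,0,1,1,1,3,1,0,1,0]
Step 6: insert dbp at [0, 9, 15, 22, 25] -> counters=[2,1,0,1,2,0,2,0,2,2,0,1,2,0,2,1,0,1,1,0,1,1,2,3,1,1,1,0]
Step 7: insert q at [9, 12, 16, 22, 23] -> counters=[2,1,0,1,2,0,2,0,2,3,0,1,3,0,2,1,1,1,1,0,1,1,3,4,1,1,1,0]
Step 8: insert nk at [6, 13, 21, 23, 24] -> counters=[2,1,0,1,2,0,3,0,2,3,0,1,3,1,2,1,1,1,1,0,1,2,3,5,2,1,1,0]
Step 9: insert gxa at [1, 7, 18, 19, 24] -> counters=[2,2,0,1,2,0,3,1,2,3,0,1,3,1,2,1,1,1,2,1,1,2,3,5,3,1,1,0]
Step 10: insert c at [3, 7, 11, 17, 27] -> counters=[2,2,0,2,2,0,3,2,2,3,0,2,3,1,2,1,1,2,2,1,1,2,3,5,3,1,1,1]
Step 11: insert odo at [3, 10, 15, 20, 22] -> counters=[2,2,0,3,2,0,3,2,2,3,1,2,3,1,2,2,1,2,2,1,2,2,4,5,3,1,1,1]
Step 12: insert dbp at [0, 9, 15, 22, 25] -> counters=[3,2,0,3,2,0,3,2,2,4,1,2,3,1,2,3,1,2,2,1,2,2,5,5,3,2,1,1]
Final counters=[3,2,0,3,2,0,3,2,2,4,1,2,3,1,2,3,1,2,2,1,2,2,5,5,3,2,1,1] -> counters[7]=2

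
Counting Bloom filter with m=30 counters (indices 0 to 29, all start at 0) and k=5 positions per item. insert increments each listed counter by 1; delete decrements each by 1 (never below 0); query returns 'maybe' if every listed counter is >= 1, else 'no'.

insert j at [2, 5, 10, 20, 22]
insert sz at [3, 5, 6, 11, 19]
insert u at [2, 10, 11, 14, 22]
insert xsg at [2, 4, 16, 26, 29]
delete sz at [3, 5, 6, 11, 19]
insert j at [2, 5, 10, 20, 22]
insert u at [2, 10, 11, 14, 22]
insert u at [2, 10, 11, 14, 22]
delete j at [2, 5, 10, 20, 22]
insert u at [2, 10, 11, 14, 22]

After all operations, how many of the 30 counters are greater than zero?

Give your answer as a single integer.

Step 1: insert j at [2, 5, 10, 20, 22] -> counters=[0,0,1,0,0,1,0,0,0,0,1,0,0,0,0,0,0,0,0,0,1,0,1,0,0,0,0,0,0,0]
Step 2: insert sz at [3, 5, 6, 11, 19] -> counters=[0,0,1,1,0,2,1,0,0,0,1,1,0,0,0,0,0,0,0,1,1,0,1,0,0,0,0,0,0,0]
Step 3: insert u at [2, 10, 11, 14, 22] -> counters=[0,0,2,1,0,2,1,0,0,0,2,2,0,0,1,0,0,0,0,1,1,0,2,0,0,0,0,0,0,0]
Step 4: insert xsg at [2, 4, 16, 26, 29] -> counters=[0,0,3,1,1,2,1,0,0,0,2,2,0,0,1,0,1,0,0,1,1,0,2,0,0,0,1,0,0,1]
Step 5: delete sz at [3, 5, 6, 11, 19] -> counters=[0,0,3,0,1,1,0,0,0,0,2,1,0,0,1,0,1,0,0,0,1,0,2,0,0,0,1,0,0,1]
Step 6: insert j at [2, 5, 10, 20, 22] -> counters=[0,0,4,0,1,2,0,0,0,0,3,1,0,0,1,0,1,0,0,0,2,0,3,0,0,0,1,0,0,1]
Step 7: insert u at [2, 10, 11, 14, 22] -> counters=[0,0,5,0,1,2,0,0,0,0,4,2,0,0,2,0,1,0,0,0,2,0,4,0,0,0,1,0,0,1]
Step 8: insert u at [2, 10, 11, 14, 22] -> counters=[0,0,6,0,1,2,0,0,0,0,5,3,0,0,3,0,1,0,0,0,2,0,5,0,0,0,1,0,0,1]
Step 9: delete j at [2, 5, 10, 20, 22] -> counters=[0,0,5,0,1,1,0,0,0,0,4,3,0,0,3,0,1,0,0,0,1,0,4,0,0,0,1,0,0,1]
Step 10: insert u at [2, 10, 11, 14, 22] -> counters=[0,0,6,0,1,1,0,0,0,0,5,4,0,0,4,0,1,0,0,0,1,0,5,0,0,0,1,0,0,1]
Final counters=[0,0,6,0,1,1,0,0,0,0,5,4,0,0,4,0,1,0,0,0,1,0,5,0,0,0,1,0,0,1] -> 11 nonzero

Answer: 11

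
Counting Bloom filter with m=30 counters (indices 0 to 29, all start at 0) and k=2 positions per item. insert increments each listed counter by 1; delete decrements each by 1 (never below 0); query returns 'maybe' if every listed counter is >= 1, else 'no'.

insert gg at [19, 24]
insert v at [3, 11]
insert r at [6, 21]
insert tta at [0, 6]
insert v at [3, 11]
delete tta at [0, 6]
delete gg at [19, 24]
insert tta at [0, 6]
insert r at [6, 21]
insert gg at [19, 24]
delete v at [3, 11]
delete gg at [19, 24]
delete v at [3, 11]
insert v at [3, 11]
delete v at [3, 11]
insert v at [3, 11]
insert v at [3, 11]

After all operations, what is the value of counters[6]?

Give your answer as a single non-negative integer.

Step 1: insert gg at [19, 24] -> counters=[0,0,0,0,0,0,0,0,0,0,0,0,0,0,0,0,0,0,0,1,0,0,0,0,1,0,0,0,0,0]
Step 2: insert v at [3, 11] -> counters=[0,0,0,1,0,0,0,0,0,0,0,1,0,0,0,0,0,0,0,1,0,0,0,0,1,0,0,0,0,0]
Step 3: insert r at [6, 21] -> counters=[0,0,0,1,0,0,1,0,0,0,0,1,0,0,0,0,0,0,0,1,0,1,0,0,1,0,0,0,0,0]
Step 4: insert tta at [0, 6] -> counters=[1,0,0,1,0,0,2,0,0,0,0,1,0,0,0,0,0,0,0,1,0,1,0,0,1,0,0,0,0,0]
Step 5: insert v at [3, 11] -> counters=[1,0,0,2,0,0,2,0,0,0,0,2,0,0,0,0,0,0,0,1,0,1,0,0,1,0,0,0,0,0]
Step 6: delete tta at [0, 6] -> counters=[0,0,0,2,0,0,1,0,0,0,0,2,0,0,0,0,0,0,0,1,0,1,0,0,1,0,0,0,0,0]
Step 7: delete gg at [19, 24] -> counters=[0,0,0,2,0,0,1,0,0,0,0,2,0,0,0,0,0,0,0,0,0,1,0,0,0,0,0,0,0,0]
Step 8: insert tta at [0, 6] -> counters=[1,0,0,2,0,0,2,0,0,0,0,2,0,0,0,0,0,0,0,0,0,1,0,0,0,0,0,0,0,0]
Step 9: insert r at [6, 21] -> counters=[1,0,0,2,0,0,3,0,0,0,0,2,0,0,0,0,0,0,0,0,0,2,0,0,0,0,0,0,0,0]
Step 10: insert gg at [19, 24] -> counters=[1,0,0,2,0,0,3,0,0,0,0,2,0,0,0,0,0,0,0,1,0,2,0,0,1,0,0,0,0,0]
Step 11: delete v at [3, 11] -> counters=[1,0,0,1,0,0,3,0,0,0,0,1,0,0,0,0,0,0,0,1,0,2,0,0,1,0,0,0,0,0]
Step 12: delete gg at [19, 24] -> counters=[1,0,0,1,0,0,3,0,0,0,0,1,0,0,0,0,0,0,0,0,0,2,0,0,0,0,0,0,0,0]
Step 13: delete v at [3, 11] -> counters=[1,0,0,0,0,0,3,0,0,0,0,0,0,0,0,0,0,0,0,0,0,2,0,0,0,0,0,0,0,0]
Step 14: insert v at [3, 11] -> counters=[1,0,0,1,0,0,3,0,0,0,0,1,0,0,0,0,0,0,0,0,0,2,0,0,0,0,0,0,0,0]
Step 15: delete v at [3, 11] -> counters=[1,0,0,0,0,0,3,0,0,0,0,0,0,0,0,0,0,0,0,0,0,2,0,0,0,0,0,0,0,0]
Step 16: insert v at [3, 11] -> counters=[1,0,0,1,0,0,3,0,0,0,0,1,0,0,0,0,0,0,0,0,0,2,0,0,0,0,0,0,0,0]
Step 17: insert v at [3, 11] -> counters=[1,0,0,2,0,0,3,0,0,0,0,2,0,0,0,0,0,0,0,0,0,2,0,0,0,0,0,0,0,0]
Final counters=[1,0,0,2,0,0,3,0,0,0,0,2,0,0,0,0,0,0,0,0,0,2,0,0,0,0,0,0,0,0] -> counters[6]=3

Answer: 3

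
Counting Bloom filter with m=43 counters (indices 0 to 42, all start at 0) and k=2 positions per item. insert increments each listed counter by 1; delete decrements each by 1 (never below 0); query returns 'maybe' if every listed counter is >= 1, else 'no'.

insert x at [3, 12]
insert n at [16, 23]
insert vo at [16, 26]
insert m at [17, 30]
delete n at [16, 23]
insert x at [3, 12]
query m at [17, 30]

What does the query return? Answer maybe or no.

Step 1: insert x at [3, 12] -> counters=[0,0,0,1,0,0,0,0,0,0,0,0,1,0,0,0,0,0,0,0,0,0,0,0,0,0,0,0,0,0,0,0,0,0,0,0,0,0,0,0,0,0,0]
Step 2: insert n at [16, 23] -> counters=[0,0,0,1,0,0,0,0,0,0,0,0,1,0,0,0,1,0,0,0,0,0,0,1,0,0,0,0,0,0,0,0,0,0,0,0,0,0,0,0,0,0,0]
Step 3: insert vo at [16, 26] -> counters=[0,0,0,1,0,0,0,0,0,0,0,0,1,0,0,0,2,0,0,0,0,0,0,1,0,0,1,0,0,0,0,0,0,0,0,0,0,0,0,0,0,0,0]
Step 4: insert m at [17, 30] -> counters=[0,0,0,1,0,0,0,0,0,0,0,0,1,0,0,0,2,1,0,0,0,0,0,1,0,0,1,0,0,0,1,0,0,0,0,0,0,0,0,0,0,0,0]
Step 5: delete n at [16, 23] -> counters=[0,0,0,1,0,0,0,0,0,0,0,0,1,0,0,0,1,1,0,0,0,0,0,0,0,0,1,0,0,0,1,0,0,0,0,0,0,0,0,0,0,0,0]
Step 6: insert x at [3, 12] -> counters=[0,0,0,2,0,0,0,0,0,0,0,0,2,0,0,0,1,1,0,0,0,0,0,0,0,0,1,0,0,0,1,0,0,0,0,0,0,0,0,0,0,0,0]
Query m: check counters[17]=1 counters[30]=1 -> maybe

Answer: maybe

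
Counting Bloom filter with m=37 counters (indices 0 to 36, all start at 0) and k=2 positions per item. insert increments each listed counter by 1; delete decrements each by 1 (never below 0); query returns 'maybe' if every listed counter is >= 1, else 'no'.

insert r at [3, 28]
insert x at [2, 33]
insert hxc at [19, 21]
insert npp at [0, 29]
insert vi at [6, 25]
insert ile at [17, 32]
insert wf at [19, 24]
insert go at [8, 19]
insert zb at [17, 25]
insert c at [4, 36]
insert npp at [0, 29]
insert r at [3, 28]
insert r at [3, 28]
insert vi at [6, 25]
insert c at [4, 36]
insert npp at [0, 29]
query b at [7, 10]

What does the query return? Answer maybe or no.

Answer: no

Derivation:
Step 1: insert r at [3, 28] -> counters=[0,0,0,1,0,0,0,0,0,0,0,0,0,0,0,0,0,0,0,0,0,0,0,0,0,0,0,0,1,0,0,0,0,0,0,0,0]
Step 2: insert x at [2, 33] -> counters=[0,0,1,1,0,0,0,0,0,0,0,0,0,0,0,0,0,0,0,0,0,0,0,0,0,0,0,0,1,0,0,0,0,1,0,0,0]
Step 3: insert hxc at [19, 21] -> counters=[0,0,1,1,0,0,0,0,0,0,0,0,0,0,0,0,0,0,0,1,0,1,0,0,0,0,0,0,1,0,0,0,0,1,0,0,0]
Step 4: insert npp at [0, 29] -> counters=[1,0,1,1,0,0,0,0,0,0,0,0,0,0,0,0,0,0,0,1,0,1,0,0,0,0,0,0,1,1,0,0,0,1,0,0,0]
Step 5: insert vi at [6, 25] -> counters=[1,0,1,1,0,0,1,0,0,0,0,0,0,0,0,0,0,0,0,1,0,1,0,0,0,1,0,0,1,1,0,0,0,1,0,0,0]
Step 6: insert ile at [17, 32] -> counters=[1,0,1,1,0,0,1,0,0,0,0,0,0,0,0,0,0,1,0,1,0,1,0,0,0,1,0,0,1,1,0,0,1,1,0,0,0]
Step 7: insert wf at [19, 24] -> counters=[1,0,1,1,0,0,1,0,0,0,0,0,0,0,0,0,0,1,0,2,0,1,0,0,1,1,0,0,1,1,0,0,1,1,0,0,0]
Step 8: insert go at [8, 19] -> counters=[1,0,1,1,0,0,1,0,1,0,0,0,0,0,0,0,0,1,0,3,0,1,0,0,1,1,0,0,1,1,0,0,1,1,0,0,0]
Step 9: insert zb at [17, 25] -> counters=[1,0,1,1,0,0,1,0,1,0,0,0,0,0,0,0,0,2,0,3,0,1,0,0,1,2,0,0,1,1,0,0,1,1,0,0,0]
Step 10: insert c at [4, 36] -> counters=[1,0,1,1,1,0,1,0,1,0,0,0,0,0,0,0,0,2,0,3,0,1,0,0,1,2,0,0,1,1,0,0,1,1,0,0,1]
Step 11: insert npp at [0, 29] -> counters=[2,0,1,1,1,0,1,0,1,0,0,0,0,0,0,0,0,2,0,3,0,1,0,0,1,2,0,0,1,2,0,0,1,1,0,0,1]
Step 12: insert r at [3, 28] -> counters=[2,0,1,2,1,0,1,0,1,0,0,0,0,0,0,0,0,2,0,3,0,1,0,0,1,2,0,0,2,2,0,0,1,1,0,0,1]
Step 13: insert r at [3, 28] -> counters=[2,0,1,3,1,0,1,0,1,0,0,0,0,0,0,0,0,2,0,3,0,1,0,0,1,2,0,0,3,2,0,0,1,1,0,0,1]
Step 14: insert vi at [6, 25] -> counters=[2,0,1,3,1,0,2,0,1,0,0,0,0,0,0,0,0,2,0,3,0,1,0,0,1,3,0,0,3,2,0,0,1,1,0,0,1]
Step 15: insert c at [4, 36] -> counters=[2,0,1,3,2,0,2,0,1,0,0,0,0,0,0,0,0,2,0,3,0,1,0,0,1,3,0,0,3,2,0,0,1,1,0,0,2]
Step 16: insert npp at [0, 29] -> counters=[3,0,1,3,2,0,2,0,1,0,0,0,0,0,0,0,0,2,0,3,0,1,0,0,1,3,0,0,3,3,0,0,1,1,0,0,2]
Query b: check counters[7]=0 counters[10]=0 -> no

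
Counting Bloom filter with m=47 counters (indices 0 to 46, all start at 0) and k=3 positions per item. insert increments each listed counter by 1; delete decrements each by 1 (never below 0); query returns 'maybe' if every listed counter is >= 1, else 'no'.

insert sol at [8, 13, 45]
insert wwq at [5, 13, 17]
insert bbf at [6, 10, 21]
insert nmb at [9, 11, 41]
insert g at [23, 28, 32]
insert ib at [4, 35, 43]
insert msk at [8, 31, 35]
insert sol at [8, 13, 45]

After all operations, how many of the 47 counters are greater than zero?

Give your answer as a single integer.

Answer: 18

Derivation:
Step 1: insert sol at [8, 13, 45] -> counters=[0,0,0,0,0,0,0,0,1,0,0,0,0,1,0,0,0,0,0,0,0,0,0,0,0,0,0,0,0,0,0,0,0,0,0,0,0,0,0,0,0,0,0,0,0,1,0]
Step 2: insert wwq at [5, 13, 17] -> counters=[0,0,0,0,0,1,0,0,1,0,0,0,0,2,0,0,0,1,0,0,0,0,0,0,0,0,0,0,0,0,0,0,0,0,0,0,0,0,0,0,0,0,0,0,0,1,0]
Step 3: insert bbf at [6, 10, 21] -> counters=[0,0,0,0,0,1,1,0,1,0,1,0,0,2,0,0,0,1,0,0,0,1,0,0,0,0,0,0,0,0,0,0,0,0,0,0,0,0,0,0,0,0,0,0,0,1,0]
Step 4: insert nmb at [9, 11, 41] -> counters=[0,0,0,0,0,1,1,0,1,1,1,1,0,2,0,0,0,1,0,0,0,1,0,0,0,0,0,0,0,0,0,0,0,0,0,0,0,0,0,0,0,1,0,0,0,1,0]
Step 5: insert g at [23, 28, 32] -> counters=[0,0,0,0,0,1,1,0,1,1,1,1,0,2,0,0,0,1,0,0,0,1,0,1,0,0,0,0,1,0,0,0,1,0,0,0,0,0,0,0,0,1,0,0,0,1,0]
Step 6: insert ib at [4, 35, 43] -> counters=[0,0,0,0,1,1,1,0,1,1,1,1,0,2,0,0,0,1,0,0,0,1,0,1,0,0,0,0,1,0,0,0,1,0,0,1,0,0,0,0,0,1,0,1,0,1,0]
Step 7: insert msk at [8, 31, 35] -> counters=[0,0,0,0,1,1,1,0,2,1,1,1,0,2,0,0,0,1,0,0,0,1,0,1,0,0,0,0,1,0,0,1,1,0,0,2,0,0,0,0,0,1,0,1,0,1,0]
Step 8: insert sol at [8, 13, 45] -> counters=[0,0,0,0,1,1,1,0,3,1,1,1,0,3,0,0,0,1,0,0,0,1,0,1,0,0,0,0,1,0,0,1,1,0,0,2,0,0,0,0,0,1,0,1,0,2,0]
Final counters=[0,0,0,0,1,1,1,0,3,1,1,1,0,3,0,0,0,1,0,0,0,1,0,1,0,0,0,0,1,0,0,1,1,0,0,2,0,0,0,0,0,1,0,1,0,2,0] -> 18 nonzero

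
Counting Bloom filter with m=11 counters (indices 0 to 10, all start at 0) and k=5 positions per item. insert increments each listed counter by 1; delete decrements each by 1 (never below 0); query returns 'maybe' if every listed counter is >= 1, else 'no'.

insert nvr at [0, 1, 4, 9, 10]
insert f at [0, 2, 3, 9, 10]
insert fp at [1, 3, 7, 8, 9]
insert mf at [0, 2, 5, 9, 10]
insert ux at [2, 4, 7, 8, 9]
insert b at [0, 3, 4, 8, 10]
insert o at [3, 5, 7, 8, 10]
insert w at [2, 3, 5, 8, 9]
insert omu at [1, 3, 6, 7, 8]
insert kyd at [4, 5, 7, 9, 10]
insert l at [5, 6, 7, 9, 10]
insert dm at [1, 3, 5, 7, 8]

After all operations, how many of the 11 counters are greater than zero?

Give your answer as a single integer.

Answer: 11

Derivation:
Step 1: insert nvr at [0, 1, 4, 9, 10] -> counters=[1,1,0,0,1,0,0,0,0,1,1]
Step 2: insert f at [0, 2, 3, 9, 10] -> counters=[2,1,1,1,1,0,0,0,0,2,2]
Step 3: insert fp at [1, 3, 7, 8, 9] -> counters=[2,2,1,2,1,0,0,1,1,3,2]
Step 4: insert mf at [0, 2, 5, 9, 10] -> counters=[3,2,2,2,1,1,0,1,1,4,3]
Step 5: insert ux at [2, 4, 7, 8, 9] -> counters=[3,2,3,2,2,1,0,2,2,5,3]
Step 6: insert b at [0, 3, 4, 8, 10] -> counters=[4,2,3,3,3,1,0,2,3,5,4]
Step 7: insert o at [3, 5, 7, 8, 10] -> counters=[4,2,3,4,3,2,0,3,4,5,5]
Step 8: insert w at [2, 3, 5, 8, 9] -> counters=[4,2,4,5,3,3,0,3,5,6,5]
Step 9: insert omu at [1, 3, 6, 7, 8] -> counters=[4,3,4,6,3,3,1,4,6,6,5]
Step 10: insert kyd at [4, 5, 7, 9, 10] -> counters=[4,3,4,6,4,4,1,5,6,7,6]
Step 11: insert l at [5, 6, 7, 9, 10] -> counters=[4,3,4,6,4,5,2,6,6,8,7]
Step 12: insert dm at [1, 3, 5, 7, 8] -> counters=[4,4,4,7,4,6,2,7,7,8,7]
Final counters=[4,4,4,7,4,6,2,7,7,8,7] -> 11 nonzero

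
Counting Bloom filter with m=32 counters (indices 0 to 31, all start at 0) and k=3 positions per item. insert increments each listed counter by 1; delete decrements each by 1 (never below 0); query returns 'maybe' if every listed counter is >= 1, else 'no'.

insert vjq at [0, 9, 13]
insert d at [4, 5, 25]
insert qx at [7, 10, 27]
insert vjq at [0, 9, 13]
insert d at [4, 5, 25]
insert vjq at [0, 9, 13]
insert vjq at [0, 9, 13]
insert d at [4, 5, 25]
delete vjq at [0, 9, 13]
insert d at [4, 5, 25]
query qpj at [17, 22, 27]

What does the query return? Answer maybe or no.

Step 1: insert vjq at [0, 9, 13] -> counters=[1,0,0,0,0,0,0,0,0,1,0,0,0,1,0,0,0,0,0,0,0,0,0,0,0,0,0,0,0,0,0,0]
Step 2: insert d at [4, 5, 25] -> counters=[1,0,0,0,1,1,0,0,0,1,0,0,0,1,0,0,0,0,0,0,0,0,0,0,0,1,0,0,0,0,0,0]
Step 3: insert qx at [7, 10, 27] -> counters=[1,0,0,0,1,1,0,1,0,1,1,0,0,1,0,0,0,0,0,0,0,0,0,0,0,1,0,1,0,0,0,0]
Step 4: insert vjq at [0, 9, 13] -> counters=[2,0,0,0,1,1,0,1,0,2,1,0,0,2,0,0,0,0,0,0,0,0,0,0,0,1,0,1,0,0,0,0]
Step 5: insert d at [4, 5, 25] -> counters=[2,0,0,0,2,2,0,1,0,2,1,0,0,2,0,0,0,0,0,0,0,0,0,0,0,2,0,1,0,0,0,0]
Step 6: insert vjq at [0, 9, 13] -> counters=[3,0,0,0,2,2,0,1,0,3,1,0,0,3,0,0,0,0,0,0,0,0,0,0,0,2,0,1,0,0,0,0]
Step 7: insert vjq at [0, 9, 13] -> counters=[4,0,0,0,2,2,0,1,0,4,1,0,0,4,0,0,0,0,0,0,0,0,0,0,0,2,0,1,0,0,0,0]
Step 8: insert d at [4, 5, 25] -> counters=[4,0,0,0,3,3,0,1,0,4,1,0,0,4,0,0,0,0,0,0,0,0,0,0,0,3,0,1,0,0,0,0]
Step 9: delete vjq at [0, 9, 13] -> counters=[3,0,0,0,3,3,0,1,0,3,1,0,0,3,0,0,0,0,0,0,0,0,0,0,0,3,0,1,0,0,0,0]
Step 10: insert d at [4, 5, 25] -> counters=[3,0,0,0,4,4,0,1,0,3,1,0,0,3,0,0,0,0,0,0,0,0,0,0,0,4,0,1,0,0,0,0]
Query qpj: check counters[17]=0 counters[22]=0 counters[27]=1 -> no

Answer: no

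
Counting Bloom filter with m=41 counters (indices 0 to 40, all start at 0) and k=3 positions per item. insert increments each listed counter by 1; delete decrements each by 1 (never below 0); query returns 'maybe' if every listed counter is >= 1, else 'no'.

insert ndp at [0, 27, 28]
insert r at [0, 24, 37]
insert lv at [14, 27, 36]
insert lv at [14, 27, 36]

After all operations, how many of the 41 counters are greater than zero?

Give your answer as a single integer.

Answer: 7

Derivation:
Step 1: insert ndp at [0, 27, 28] -> counters=[1,0,0,0,0,0,0,0,0,0,0,0,0,0,0,0,0,0,0,0,0,0,0,0,0,0,0,1,1,0,0,0,0,0,0,0,0,0,0,0,0]
Step 2: insert r at [0, 24, 37] -> counters=[2,0,0,0,0,0,0,0,0,0,0,0,0,0,0,0,0,0,0,0,0,0,0,0,1,0,0,1,1,0,0,0,0,0,0,0,0,1,0,0,0]
Step 3: insert lv at [14, 27, 36] -> counters=[2,0,0,0,0,0,0,0,0,0,0,0,0,0,1,0,0,0,0,0,0,0,0,0,1,0,0,2,1,0,0,0,0,0,0,0,1,1,0,0,0]
Step 4: insert lv at [14, 27, 36] -> counters=[2,0,0,0,0,0,0,0,0,0,0,0,0,0,2,0,0,0,0,0,0,0,0,0,1,0,0,3,1,0,0,0,0,0,0,0,2,1,0,0,0]
Final counters=[2,0,0,0,0,0,0,0,0,0,0,0,0,0,2,0,0,0,0,0,0,0,0,0,1,0,0,3,1,0,0,0,0,0,0,0,2,1,0,0,0] -> 7 nonzero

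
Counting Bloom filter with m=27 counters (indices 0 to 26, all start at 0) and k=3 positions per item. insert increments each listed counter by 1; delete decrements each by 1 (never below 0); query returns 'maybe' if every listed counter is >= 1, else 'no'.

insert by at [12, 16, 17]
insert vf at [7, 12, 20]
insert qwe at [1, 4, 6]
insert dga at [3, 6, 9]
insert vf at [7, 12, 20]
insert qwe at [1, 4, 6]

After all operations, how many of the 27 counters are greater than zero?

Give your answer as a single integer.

Step 1: insert by at [12, 16, 17] -> counters=[0,0,0,0,0,0,0,0,0,0,0,0,1,0,0,0,1,1,0,0,0,0,0,0,0,0,0]
Step 2: insert vf at [7, 12, 20] -> counters=[0,0,0,0,0,0,0,1,0,0,0,0,2,0,0,0,1,1,0,0,1,0,0,0,0,0,0]
Step 3: insert qwe at [1, 4, 6] -> counters=[0,1,0,0,1,0,1,1,0,0,0,0,2,0,0,0,1,1,0,0,1,0,0,0,0,0,0]
Step 4: insert dga at [3, 6, 9] -> counters=[0,1,0,1,1,0,2,1,0,1,0,0,2,0,0,0,1,1,0,0,1,0,0,0,0,0,0]
Step 5: insert vf at [7, 12, 20] -> counters=[0,1,0,1,1,0,2,2,0,1,0,0,3,0,0,0,1,1,0,0,2,0,0,0,0,0,0]
Step 6: insert qwe at [1, 4, 6] -> counters=[0,2,0,1,2,0,3,2,0,1,0,0,3,0,0,0,1,1,0,0,2,0,0,0,0,0,0]
Final counters=[0,2,0,1,2,0,3,2,0,1,0,0,3,0,0,0,1,1,0,0,2,0,0,0,0,0,0] -> 10 nonzero

Answer: 10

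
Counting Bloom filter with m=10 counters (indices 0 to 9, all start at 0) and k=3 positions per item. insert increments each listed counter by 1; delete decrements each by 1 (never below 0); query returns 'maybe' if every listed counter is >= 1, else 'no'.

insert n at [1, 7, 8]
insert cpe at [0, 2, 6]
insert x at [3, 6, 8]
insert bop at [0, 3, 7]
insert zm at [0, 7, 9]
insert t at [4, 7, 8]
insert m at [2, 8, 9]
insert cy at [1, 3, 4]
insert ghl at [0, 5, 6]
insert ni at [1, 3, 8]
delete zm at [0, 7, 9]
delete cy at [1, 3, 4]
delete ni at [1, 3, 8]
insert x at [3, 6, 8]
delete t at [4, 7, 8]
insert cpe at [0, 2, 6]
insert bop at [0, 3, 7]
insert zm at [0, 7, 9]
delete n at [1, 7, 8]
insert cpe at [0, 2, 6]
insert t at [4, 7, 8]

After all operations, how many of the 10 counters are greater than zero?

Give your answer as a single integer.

Step 1: insert n at [1, 7, 8] -> counters=[0,1,0,0,0,0,0,1,1,0]
Step 2: insert cpe at [0, 2, 6] -> counters=[1,1,1,0,0,0,1,1,1,0]
Step 3: insert x at [3, 6, 8] -> counters=[1,1,1,1,0,0,2,1,2,0]
Step 4: insert bop at [0, 3, 7] -> counters=[2,1,1,2,0,0,2,2,2,0]
Step 5: insert zm at [0, 7, 9] -> counters=[3,1,1,2,0,0,2,3,2,1]
Step 6: insert t at [4, 7, 8] -> counters=[3,1,1,2,1,0,2,4,3,1]
Step 7: insert m at [2, 8, 9] -> counters=[3,1,2,2,1,0,2,4,4,2]
Step 8: insert cy at [1, 3, 4] -> counters=[3,2,2,3,2,0,2,4,4,2]
Step 9: insert ghl at [0, 5, 6] -> counters=[4,2,2,3,2,1,3,4,4,2]
Step 10: insert ni at [1, 3, 8] -> counters=[4,3,2,4,2,1,3,4,5,2]
Step 11: delete zm at [0, 7, 9] -> counters=[3,3,2,4,2,1,3,3,5,1]
Step 12: delete cy at [1, 3, 4] -> counters=[3,2,2,3,1,1,3,3,5,1]
Step 13: delete ni at [1, 3, 8] -> counters=[3,1,2,2,1,1,3,3,4,1]
Step 14: insert x at [3, 6, 8] -> counters=[3,1,2,3,1,1,4,3,5,1]
Step 15: delete t at [4, 7, 8] -> counters=[3,1,2,3,0,1,4,2,4,1]
Step 16: insert cpe at [0, 2, 6] -> counters=[4,1,3,3,0,1,5,2,4,1]
Step 17: insert bop at [0, 3, 7] -> counters=[5,1,3,4,0,1,5,3,4,1]
Step 18: insert zm at [0, 7, 9] -> counters=[6,1,3,4,0,1,5,4,4,2]
Step 19: delete n at [1, 7, 8] -> counters=[6,0,3,4,0,1,5,3,3,2]
Step 20: insert cpe at [0, 2, 6] -> counters=[7,0,4,4,0,1,6,3,3,2]
Step 21: insert t at [4, 7, 8] -> counters=[7,0,4,4,1,1,6,4,4,2]
Final counters=[7,0,4,4,1,1,6,4,4,2] -> 9 nonzero

Answer: 9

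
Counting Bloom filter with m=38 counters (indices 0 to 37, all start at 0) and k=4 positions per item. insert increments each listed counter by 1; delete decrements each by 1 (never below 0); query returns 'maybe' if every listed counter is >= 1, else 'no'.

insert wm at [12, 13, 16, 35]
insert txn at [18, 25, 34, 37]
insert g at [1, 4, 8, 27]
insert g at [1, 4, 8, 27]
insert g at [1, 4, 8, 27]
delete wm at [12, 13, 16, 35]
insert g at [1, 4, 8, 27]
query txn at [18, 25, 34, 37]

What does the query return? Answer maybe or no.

Step 1: insert wm at [12, 13, 16, 35] -> counters=[0,0,0,0,0,0,0,0,0,0,0,0,1,1,0,0,1,0,0,0,0,0,0,0,0,0,0,0,0,0,0,0,0,0,0,1,0,0]
Step 2: insert txn at [18, 25, 34, 37] -> counters=[0,0,0,0,0,0,0,0,0,0,0,0,1,1,0,0,1,0,1,0,0,0,0,0,0,1,0,0,0,0,0,0,0,0,1,1,0,1]
Step 3: insert g at [1, 4, 8, 27] -> counters=[0,1,0,0,1,0,0,0,1,0,0,0,1,1,0,0,1,0,1,0,0,0,0,0,0,1,0,1,0,0,0,0,0,0,1,1,0,1]
Step 4: insert g at [1, 4, 8, 27] -> counters=[0,2,0,0,2,0,0,0,2,0,0,0,1,1,0,0,1,0,1,0,0,0,0,0,0,1,0,2,0,0,0,0,0,0,1,1,0,1]
Step 5: insert g at [1, 4, 8, 27] -> counters=[0,3,0,0,3,0,0,0,3,0,0,0,1,1,0,0,1,0,1,0,0,0,0,0,0,1,0,3,0,0,0,0,0,0,1,1,0,1]
Step 6: delete wm at [12, 13, 16, 35] -> counters=[0,3,0,0,3,0,0,0,3,0,0,0,0,0,0,0,0,0,1,0,0,0,0,0,0,1,0,3,0,0,0,0,0,0,1,0,0,1]
Step 7: insert g at [1, 4, 8, 27] -> counters=[0,4,0,0,4,0,0,0,4,0,0,0,0,0,0,0,0,0,1,0,0,0,0,0,0,1,0,4,0,0,0,0,0,0,1,0,0,1]
Query txn: check counters[18]=1 counters[25]=1 counters[34]=1 counters[37]=1 -> maybe

Answer: maybe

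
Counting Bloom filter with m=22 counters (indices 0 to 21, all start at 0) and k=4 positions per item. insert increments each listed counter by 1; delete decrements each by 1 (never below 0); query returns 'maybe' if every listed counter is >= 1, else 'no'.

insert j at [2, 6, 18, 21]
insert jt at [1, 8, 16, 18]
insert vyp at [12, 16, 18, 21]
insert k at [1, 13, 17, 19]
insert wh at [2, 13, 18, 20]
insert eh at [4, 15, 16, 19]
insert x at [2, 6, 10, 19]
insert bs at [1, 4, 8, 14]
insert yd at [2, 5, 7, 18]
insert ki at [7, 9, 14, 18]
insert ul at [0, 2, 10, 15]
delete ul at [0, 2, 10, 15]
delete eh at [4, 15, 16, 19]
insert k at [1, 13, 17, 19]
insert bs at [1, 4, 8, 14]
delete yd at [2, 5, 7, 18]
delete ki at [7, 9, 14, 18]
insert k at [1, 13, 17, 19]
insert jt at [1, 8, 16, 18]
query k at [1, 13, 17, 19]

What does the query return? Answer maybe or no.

Step 1: insert j at [2, 6, 18, 21] -> counters=[0,0,1,0,0,0,1,0,0,0,0,0,0,0,0,0,0,0,1,0,0,1]
Step 2: insert jt at [1, 8, 16, 18] -> counters=[0,1,1,0,0,0,1,0,1,0,0,0,0,0,0,0,1,0,2,0,0,1]
Step 3: insert vyp at [12, 16, 18, 21] -> counters=[0,1,1,0,0,0,1,0,1,0,0,0,1,0,0,0,2,0,3,0,0,2]
Step 4: insert k at [1, 13, 17, 19] -> counters=[0,2,1,0,0,0,1,0,1,0,0,0,1,1,0,0,2,1,3,1,0,2]
Step 5: insert wh at [2, 13, 18, 20] -> counters=[0,2,2,0,0,0,1,0,1,0,0,0,1,2,0,0,2,1,4,1,1,2]
Step 6: insert eh at [4, 15, 16, 19] -> counters=[0,2,2,0,1,0,1,0,1,0,0,0,1,2,0,1,3,1,4,2,1,2]
Step 7: insert x at [2, 6, 10, 19] -> counters=[0,2,3,0,1,0,2,0,1,0,1,0,1,2,0,1,3,1,4,3,1,2]
Step 8: insert bs at [1, 4, 8, 14] -> counters=[0,3,3,0,2,0,2,0,2,0,1,0,1,2,1,1,3,1,4,3,1,2]
Step 9: insert yd at [2, 5, 7, 18] -> counters=[0,3,4,0,2,1,2,1,2,0,1,0,1,2,1,1,3,1,5,3,1,2]
Step 10: insert ki at [7, 9, 14, 18] -> counters=[0,3,4,0,2,1,2,2,2,1,1,0,1,2,2,1,3,1,6,3,1,2]
Step 11: insert ul at [0, 2, 10, 15] -> counters=[1,3,5,0,2,1,2,2,2,1,2,0,1,2,2,2,3,1,6,3,1,2]
Step 12: delete ul at [0, 2, 10, 15] -> counters=[0,3,4,0,2,1,2,2,2,1,1,0,1,2,2,1,3,1,6,3,1,2]
Step 13: delete eh at [4, 15, 16, 19] -> counters=[0,3,4,0,1,1,2,2,2,1,1,0,1,2,2,0,2,1,6,2,1,2]
Step 14: insert k at [1, 13, 17, 19] -> counters=[0,4,4,0,1,1,2,2,2,1,1,0,1,3,2,0,2,2,6,3,1,2]
Step 15: insert bs at [1, 4, 8, 14] -> counters=[0,5,4,0,2,1,2,2,3,1,1,0,1,3,3,0,2,2,6,3,1,2]
Step 16: delete yd at [2, 5, 7, 18] -> counters=[0,5,3,0,2,0,2,1,3,1,1,0,1,3,3,0,2,2,5,3,1,2]
Step 17: delete ki at [7, 9, 14, 18] -> counters=[0,5,3,0,2,0,2,0,3,0,1,0,1,3,2,0,2,2,4,3,1,2]
Step 18: insert k at [1, 13, 17, 19] -> counters=[0,6,3,0,2,0,2,0,3,0,1,0,1,4,2,0,2,3,4,4,1,2]
Step 19: insert jt at [1, 8, 16, 18] -> counters=[0,7,3,0,2,0,2,0,4,0,1,0,1,4,2,0,3,3,5,4,1,2]
Query k: check counters[1]=7 counters[13]=4 counters[17]=3 counters[19]=4 -> maybe

Answer: maybe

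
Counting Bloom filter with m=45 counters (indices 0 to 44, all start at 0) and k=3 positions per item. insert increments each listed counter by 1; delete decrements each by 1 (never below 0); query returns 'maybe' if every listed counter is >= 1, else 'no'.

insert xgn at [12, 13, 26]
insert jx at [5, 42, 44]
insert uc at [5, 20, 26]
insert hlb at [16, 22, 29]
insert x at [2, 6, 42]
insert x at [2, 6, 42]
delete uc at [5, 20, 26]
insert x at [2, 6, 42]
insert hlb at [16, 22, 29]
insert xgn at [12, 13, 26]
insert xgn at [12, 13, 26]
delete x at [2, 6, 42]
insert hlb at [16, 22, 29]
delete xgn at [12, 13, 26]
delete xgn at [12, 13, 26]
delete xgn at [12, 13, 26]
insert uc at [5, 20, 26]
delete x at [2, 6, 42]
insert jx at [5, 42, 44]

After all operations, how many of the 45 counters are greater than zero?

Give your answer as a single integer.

Step 1: insert xgn at [12, 13, 26] -> counters=[0,0,0,0,0,0,0,0,0,0,0,0,1,1,0,0,0,0,0,0,0,0,0,0,0,0,1,0,0,0,0,0,0,0,0,0,0,0,0,0,0,0,0,0,0]
Step 2: insert jx at [5, 42, 44] -> counters=[0,0,0,0,0,1,0,0,0,0,0,0,1,1,0,0,0,0,0,0,0,0,0,0,0,0,1,0,0,0,0,0,0,0,0,0,0,0,0,0,0,0,1,0,1]
Step 3: insert uc at [5, 20, 26] -> counters=[0,0,0,0,0,2,0,0,0,0,0,0,1,1,0,0,0,0,0,0,1,0,0,0,0,0,2,0,0,0,0,0,0,0,0,0,0,0,0,0,0,0,1,0,1]
Step 4: insert hlb at [16, 22, 29] -> counters=[0,0,0,0,0,2,0,0,0,0,0,0,1,1,0,0,1,0,0,0,1,0,1,0,0,0,2,0,0,1,0,0,0,0,0,0,0,0,0,0,0,0,1,0,1]
Step 5: insert x at [2, 6, 42] -> counters=[0,0,1,0,0,2,1,0,0,0,0,0,1,1,0,0,1,0,0,0,1,0,1,0,0,0,2,0,0,1,0,0,0,0,0,0,0,0,0,0,0,0,2,0,1]
Step 6: insert x at [2, 6, 42] -> counters=[0,0,2,0,0,2,2,0,0,0,0,0,1,1,0,0,1,0,0,0,1,0,1,0,0,0,2,0,0,1,0,0,0,0,0,0,0,0,0,0,0,0,3,0,1]
Step 7: delete uc at [5, 20, 26] -> counters=[0,0,2,0,0,1,2,0,0,0,0,0,1,1,0,0,1,0,0,0,0,0,1,0,0,0,1,0,0,1,0,0,0,0,0,0,0,0,0,0,0,0,3,0,1]
Step 8: insert x at [2, 6, 42] -> counters=[0,0,3,0,0,1,3,0,0,0,0,0,1,1,0,0,1,0,0,0,0,0,1,0,0,0,1,0,0,1,0,0,0,0,0,0,0,0,0,0,0,0,4,0,1]
Step 9: insert hlb at [16, 22, 29] -> counters=[0,0,3,0,0,1,3,0,0,0,0,0,1,1,0,0,2,0,0,0,0,0,2,0,0,0,1,0,0,2,0,0,0,0,0,0,0,0,0,0,0,0,4,0,1]
Step 10: insert xgn at [12, 13, 26] -> counters=[0,0,3,0,0,1,3,0,0,0,0,0,2,2,0,0,2,0,0,0,0,0,2,0,0,0,2,0,0,2,0,0,0,0,0,0,0,0,0,0,0,0,4,0,1]
Step 11: insert xgn at [12, 13, 26] -> counters=[0,0,3,0,0,1,3,0,0,0,0,0,3,3,0,0,2,0,0,0,0,0,2,0,0,0,3,0,0,2,0,0,0,0,0,0,0,0,0,0,0,0,4,0,1]
Step 12: delete x at [2, 6, 42] -> counters=[0,0,2,0,0,1,2,0,0,0,0,0,3,3,0,0,2,0,0,0,0,0,2,0,0,0,3,0,0,2,0,0,0,0,0,0,0,0,0,0,0,0,3,0,1]
Step 13: insert hlb at [16, 22, 29] -> counters=[0,0,2,0,0,1,2,0,0,0,0,0,3,3,0,0,3,0,0,0,0,0,3,0,0,0,3,0,0,3,0,0,0,0,0,0,0,0,0,0,0,0,3,0,1]
Step 14: delete xgn at [12, 13, 26] -> counters=[0,0,2,0,0,1,2,0,0,0,0,0,2,2,0,0,3,0,0,0,0,0,3,0,0,0,2,0,0,3,0,0,0,0,0,0,0,0,0,0,0,0,3,0,1]
Step 15: delete xgn at [12, 13, 26] -> counters=[0,0,2,0,0,1,2,0,0,0,0,0,1,1,0,0,3,0,0,0,0,0,3,0,0,0,1,0,0,3,0,0,0,0,0,0,0,0,0,0,0,0,3,0,1]
Step 16: delete xgn at [12, 13, 26] -> counters=[0,0,2,0,0,1,2,0,0,0,0,0,0,0,0,0,3,0,0,0,0,0,3,0,0,0,0,0,0,3,0,0,0,0,0,0,0,0,0,0,0,0,3,0,1]
Step 17: insert uc at [5, 20, 26] -> counters=[0,0,2,0,0,2,2,0,0,0,0,0,0,0,0,0,3,0,0,0,1,0,3,0,0,0,1,0,0,3,0,0,0,0,0,0,0,0,0,0,0,0,3,0,1]
Step 18: delete x at [2, 6, 42] -> counters=[0,0,1,0,0,2,1,0,0,0,0,0,0,0,0,0,3,0,0,0,1,0,3,0,0,0,1,0,0,3,0,0,0,0,0,0,0,0,0,0,0,0,2,0,1]
Step 19: insert jx at [5, 42, 44] -> counters=[0,0,1,0,0,3,1,0,0,0,0,0,0,0,0,0,3,0,0,0,1,0,3,0,0,0,1,0,0,3,0,0,0,0,0,0,0,0,0,0,0,0,3,0,2]
Final counters=[0,0,1,0,0,3,1,0,0,0,0,0,0,0,0,0,3,0,0,0,1,0,3,0,0,0,1,0,0,3,0,0,0,0,0,0,0,0,0,0,0,0,3,0,2] -> 10 nonzero

Answer: 10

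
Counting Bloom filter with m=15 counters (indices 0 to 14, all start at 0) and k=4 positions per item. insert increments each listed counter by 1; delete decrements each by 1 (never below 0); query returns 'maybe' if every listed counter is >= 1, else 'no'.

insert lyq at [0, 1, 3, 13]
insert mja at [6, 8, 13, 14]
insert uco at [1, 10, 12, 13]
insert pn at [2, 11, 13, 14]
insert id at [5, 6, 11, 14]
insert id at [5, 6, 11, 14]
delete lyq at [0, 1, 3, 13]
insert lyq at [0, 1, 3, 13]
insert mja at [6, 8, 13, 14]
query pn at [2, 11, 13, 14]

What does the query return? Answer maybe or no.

Step 1: insert lyq at [0, 1, 3, 13] -> counters=[1,1,0,1,0,0,0,0,0,0,0,0,0,1,0]
Step 2: insert mja at [6, 8, 13, 14] -> counters=[1,1,0,1,0,0,1,0,1,0,0,0,0,2,1]
Step 3: insert uco at [1, 10, 12, 13] -> counters=[1,2,0,1,0,0,1,0,1,0,1,0,1,3,1]
Step 4: insert pn at [2, 11, 13, 14] -> counters=[1,2,1,1,0,0,1,0,1,0,1,1,1,4,2]
Step 5: insert id at [5, 6, 11, 14] -> counters=[1,2,1,1,0,1,2,0,1,0,1,2,1,4,3]
Step 6: insert id at [5, 6, 11, 14] -> counters=[1,2,1,1,0,2,3,0,1,0,1,3,1,4,4]
Step 7: delete lyq at [0, 1, 3, 13] -> counters=[0,1,1,0,0,2,3,0,1,0,1,3,1,3,4]
Step 8: insert lyq at [0, 1, 3, 13] -> counters=[1,2,1,1,0,2,3,0,1,0,1,3,1,4,4]
Step 9: insert mja at [6, 8, 13, 14] -> counters=[1,2,1,1,0,2,4,0,2,0,1,3,1,5,5]
Query pn: check counters[2]=1 counters[11]=3 counters[13]=5 counters[14]=5 -> maybe

Answer: maybe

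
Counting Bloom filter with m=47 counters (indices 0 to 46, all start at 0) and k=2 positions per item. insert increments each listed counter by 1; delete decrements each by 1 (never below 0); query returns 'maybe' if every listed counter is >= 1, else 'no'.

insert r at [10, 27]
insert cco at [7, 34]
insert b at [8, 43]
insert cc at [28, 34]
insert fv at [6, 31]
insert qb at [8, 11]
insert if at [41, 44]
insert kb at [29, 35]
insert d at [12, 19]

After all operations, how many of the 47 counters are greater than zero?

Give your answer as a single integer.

Step 1: insert r at [10, 27] -> counters=[0,0,0,0,0,0,0,0,0,0,1,0,0,0,0,0,0,0,0,0,0,0,0,0,0,0,0,1,0,0,0,0,0,0,0,0,0,0,0,0,0,0,0,0,0,0,0]
Step 2: insert cco at [7, 34] -> counters=[0,0,0,0,0,0,0,1,0,0,1,0,0,0,0,0,0,0,0,0,0,0,0,0,0,0,0,1,0,0,0,0,0,0,1,0,0,0,0,0,0,0,0,0,0,0,0]
Step 3: insert b at [8, 43] -> counters=[0,0,0,0,0,0,0,1,1,0,1,0,0,0,0,0,0,0,0,0,0,0,0,0,0,0,0,1,0,0,0,0,0,0,1,0,0,0,0,0,0,0,0,1,0,0,0]
Step 4: insert cc at [28, 34] -> counters=[0,0,0,0,0,0,0,1,1,0,1,0,0,0,0,0,0,0,0,0,0,0,0,0,0,0,0,1,1,0,0,0,0,0,2,0,0,0,0,0,0,0,0,1,0,0,0]
Step 5: insert fv at [6, 31] -> counters=[0,0,0,0,0,0,1,1,1,0,1,0,0,0,0,0,0,0,0,0,0,0,0,0,0,0,0,1,1,0,0,1,0,0,2,0,0,0,0,0,0,0,0,1,0,0,0]
Step 6: insert qb at [8, 11] -> counters=[0,0,0,0,0,0,1,1,2,0,1,1,0,0,0,0,0,0,0,0,0,0,0,0,0,0,0,1,1,0,0,1,0,0,2,0,0,0,0,0,0,0,0,1,0,0,0]
Step 7: insert if at [41, 44] -> counters=[0,0,0,0,0,0,1,1,2,0,1,1,0,0,0,0,0,0,0,0,0,0,0,0,0,0,0,1,1,0,0,1,0,0,2,0,0,0,0,0,0,1,0,1,1,0,0]
Step 8: insert kb at [29, 35] -> counters=[0,0,0,0,0,0,1,1,2,0,1,1,0,0,0,0,0,0,0,0,0,0,0,0,0,0,0,1,1,1,0,1,0,0,2,1,0,0,0,0,0,1,0,1,1,0,0]
Step 9: insert d at [12, 19] -> counters=[0,0,0,0,0,0,1,1,2,0,1,1,1,0,0,0,0,0,0,1,0,0,0,0,0,0,0,1,1,1,0,1,0,0,2,1,0,0,0,0,0,1,0,1,1,0,0]
Final counters=[0,0,0,0,0,0,1,1,2,0,1,1,1,0,0,0,0,0,0,1,0,0,0,0,0,0,0,1,1,1,0,1,0,0,2,1,0,0,0,0,0,1,0,1,1,0,0] -> 16 nonzero

Answer: 16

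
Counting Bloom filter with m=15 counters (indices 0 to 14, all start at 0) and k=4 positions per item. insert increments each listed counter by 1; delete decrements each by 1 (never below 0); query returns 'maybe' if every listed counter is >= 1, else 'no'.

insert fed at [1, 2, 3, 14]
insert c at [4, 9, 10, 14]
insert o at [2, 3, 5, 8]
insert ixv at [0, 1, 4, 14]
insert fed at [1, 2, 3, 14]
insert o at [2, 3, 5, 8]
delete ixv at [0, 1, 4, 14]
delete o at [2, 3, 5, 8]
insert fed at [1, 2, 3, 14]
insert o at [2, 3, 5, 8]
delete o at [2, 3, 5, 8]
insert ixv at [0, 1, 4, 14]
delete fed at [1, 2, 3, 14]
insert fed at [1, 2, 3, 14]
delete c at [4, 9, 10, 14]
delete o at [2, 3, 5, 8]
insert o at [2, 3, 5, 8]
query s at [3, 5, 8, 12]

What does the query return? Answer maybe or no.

Step 1: insert fed at [1, 2, 3, 14] -> counters=[0,1,1,1,0,0,0,0,0,0,0,0,0,0,1]
Step 2: insert c at [4, 9, 10, 14] -> counters=[0,1,1,1,1,0,0,0,0,1,1,0,0,0,2]
Step 3: insert o at [2, 3, 5, 8] -> counters=[0,1,2,2,1,1,0,0,1,1,1,0,0,0,2]
Step 4: insert ixv at [0, 1, 4, 14] -> counters=[1,2,2,2,2,1,0,0,1,1,1,0,0,0,3]
Step 5: insert fed at [1, 2, 3, 14] -> counters=[1,3,3,3,2,1,0,0,1,1,1,0,0,0,4]
Step 6: insert o at [2, 3, 5, 8] -> counters=[1,3,4,4,2,2,0,0,2,1,1,0,0,0,4]
Step 7: delete ixv at [0, 1, 4, 14] -> counters=[0,2,4,4,1,2,0,0,2,1,1,0,0,0,3]
Step 8: delete o at [2, 3, 5, 8] -> counters=[0,2,3,3,1,1,0,0,1,1,1,0,0,0,3]
Step 9: insert fed at [1, 2, 3, 14] -> counters=[0,3,4,4,1,1,0,0,1,1,1,0,0,0,4]
Step 10: insert o at [2, 3, 5, 8] -> counters=[0,3,5,5,1,2,0,0,2,1,1,0,0,0,4]
Step 11: delete o at [2, 3, 5, 8] -> counters=[0,3,4,4,1,1,0,0,1,1,1,0,0,0,4]
Step 12: insert ixv at [0, 1, 4, 14] -> counters=[1,4,4,4,2,1,0,0,1,1,1,0,0,0,5]
Step 13: delete fed at [1, 2, 3, 14] -> counters=[1,3,3,3,2,1,0,0,1,1,1,0,0,0,4]
Step 14: insert fed at [1, 2, 3, 14] -> counters=[1,4,4,4,2,1,0,0,1,1,1,0,0,0,5]
Step 15: delete c at [4, 9, 10, 14] -> counters=[1,4,4,4,1,1,0,0,1,0,0,0,0,0,4]
Step 16: delete o at [2, 3, 5, 8] -> counters=[1,4,3,3,1,0,0,0,0,0,0,0,0,0,4]
Step 17: insert o at [2, 3, 5, 8] -> counters=[1,4,4,4,1,1,0,0,1,0,0,0,0,0,4]
Query s: check counters[3]=4 counters[5]=1 counters[8]=1 counters[12]=0 -> no

Answer: no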